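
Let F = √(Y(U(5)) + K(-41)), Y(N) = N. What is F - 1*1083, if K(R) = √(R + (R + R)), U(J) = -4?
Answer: -1083 + √(-4 + I*√123) ≈ -1081.0 + 2.8098*I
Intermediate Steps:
K(R) = √3*√R (K(R) = √(R + 2*R) = √(3*R) = √3*√R)
F = √(-4 + I*√123) (F = √(-4 + √3*√(-41)) = √(-4 + √3*(I*√41)) = √(-4 + I*√123) ≈ 1.9736 + 2.8098*I)
F - 1*1083 = √(-4 + I*√123) - 1*1083 = √(-4 + I*√123) - 1083 = -1083 + √(-4 + I*√123)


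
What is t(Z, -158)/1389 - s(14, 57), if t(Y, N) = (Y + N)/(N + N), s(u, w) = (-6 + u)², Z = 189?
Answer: -28091167/438924 ≈ -64.000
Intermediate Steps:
t(Y, N) = (N + Y)/(2*N) (t(Y, N) = (N + Y)/((2*N)) = (N + Y)*(1/(2*N)) = (N + Y)/(2*N))
t(Z, -158)/1389 - s(14, 57) = ((½)*(-158 + 189)/(-158))/1389 - (-6 + 14)² = ((½)*(-1/158)*31)*(1/1389) - 1*8² = -31/316*1/1389 - 1*64 = -31/438924 - 64 = -28091167/438924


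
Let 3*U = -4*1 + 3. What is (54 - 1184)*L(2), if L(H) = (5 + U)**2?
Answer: -221480/9 ≈ -24609.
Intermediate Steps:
U = -1/3 (U = (-4*1 + 3)/3 = (-4 + 3)/3 = (1/3)*(-1) = -1/3 ≈ -0.33333)
L(H) = 196/9 (L(H) = (5 - 1/3)**2 = (14/3)**2 = 196/9)
(54 - 1184)*L(2) = (54 - 1184)*(196/9) = -1130*196/9 = -221480/9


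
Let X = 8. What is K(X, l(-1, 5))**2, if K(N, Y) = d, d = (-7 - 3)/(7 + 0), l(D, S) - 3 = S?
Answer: 100/49 ≈ 2.0408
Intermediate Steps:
l(D, S) = 3 + S
d = -10/7 ≈ -1.4286
K(N, Y) = -10/7
K(X, l(-1, 5))**2 = (-10/7)**2 = 100/49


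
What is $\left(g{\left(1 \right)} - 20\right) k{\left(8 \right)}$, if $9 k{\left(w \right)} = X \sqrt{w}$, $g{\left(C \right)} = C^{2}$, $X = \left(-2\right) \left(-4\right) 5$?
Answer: $- \frac{1520 \sqrt{2}}{9} \approx -238.84$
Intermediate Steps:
$X = 40$ ($X = 8 \cdot 5 = 40$)
$k{\left(w \right)} = \frac{40 \sqrt{w}}{9}$
$\left(g{\left(1 \right)} - 20\right) k{\left(8 \right)} = \left(1^{2} - 20\right) \frac{40 \sqrt{8}}{9} = \left(1 - 20\right) \frac{40 \cdot 2 \sqrt{2}}{9} = - 19 \frac{80 \sqrt{2}}{9} = - \frac{1520 \sqrt{2}}{9}$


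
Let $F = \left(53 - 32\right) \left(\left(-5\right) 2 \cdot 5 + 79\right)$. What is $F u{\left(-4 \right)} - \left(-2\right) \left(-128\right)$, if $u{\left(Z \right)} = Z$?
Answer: $-2692$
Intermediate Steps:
$F = 609$ ($F = \left(53 - 32\right) \left(\left(-10\right) 5 + 79\right) = \left(53 - 32\right) \left(-50 + 79\right) = 21 \cdot 29 = 609$)
$F u{\left(-4 \right)} - \left(-2\right) \left(-128\right) = 609 \left(-4\right) - \left(-2\right) \left(-128\right) = -2436 - 256 = -2692$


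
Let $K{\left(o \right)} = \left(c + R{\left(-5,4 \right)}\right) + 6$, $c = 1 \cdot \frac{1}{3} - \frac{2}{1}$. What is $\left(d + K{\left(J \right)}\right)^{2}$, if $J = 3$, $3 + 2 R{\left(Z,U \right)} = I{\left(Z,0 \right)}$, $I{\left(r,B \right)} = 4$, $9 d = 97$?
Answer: $\frac{78961}{324} \approx 243.71$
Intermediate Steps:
$d = \frac{97}{9}$ ($d = \frac{1}{9} \cdot 97 = \frac{97}{9} \approx 10.778$)
$R{\left(Z,U \right)} = \frac{1}{2}$ ($R{\left(Z,U \right)} = - \frac{3}{2} + \frac{1}{2} \cdot 4 = - \frac{3}{2} + 2 = \frac{1}{2}$)
$c = - \frac{5}{3}$ ($c = 1 \cdot \frac{1}{3} - 2 = \frac{1}{3} - 2 = - \frac{5}{3} \approx -1.6667$)
$K{\left(o \right)} = \frac{29}{6}$ ($K{\left(o \right)} = \left(- \frac{5}{3} + \frac{1}{2}\right) + 6 = - \frac{7}{6} + 6 = \frac{29}{6}$)
$\left(d + K{\left(J \right)}\right)^{2} = \left(\frac{97}{9} + \frac{29}{6}\right)^{2} = \left(\frac{281}{18}\right)^{2} = \frac{78961}{324}$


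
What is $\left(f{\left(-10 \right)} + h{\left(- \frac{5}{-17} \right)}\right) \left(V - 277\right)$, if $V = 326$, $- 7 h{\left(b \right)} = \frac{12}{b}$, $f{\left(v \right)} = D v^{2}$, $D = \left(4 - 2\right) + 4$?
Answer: $\frac{145572}{5} \approx 29114.0$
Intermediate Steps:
$D = 6$ ($D = 2 + 4 = 6$)
$f{\left(v \right)} = 6 v^{2}$
$h{\left(b \right)} = - \frac{12}{7 b}$ ($h{\left(b \right)} = - \frac{12 \frac{1}{b}}{7} = - \frac{12}{7 b}$)
$\left(f{\left(-10 \right)} + h{\left(- \frac{5}{-17} \right)}\right) \left(V - 277\right) = \left(6 \left(-10\right)^{2} - \frac{12}{7 \left(- \frac{5}{-17}\right)}\right) \left(326 - 277\right) = \left(6 \cdot 100 - \frac{12}{7 \left(\left(-5\right) \left(- \frac{1}{17}\right)\right)}\right) 49 = \left(600 - \frac{12}{7 \cdot \frac{5}{17}}\right) 49 = \left(600 - \frac{204}{35}\right) 49 = \frac{20796}{35} \cdot 49 = \frac{145572}{5}$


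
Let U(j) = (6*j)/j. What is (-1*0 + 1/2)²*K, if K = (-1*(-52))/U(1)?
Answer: 13/6 ≈ 2.1667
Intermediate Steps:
U(j) = 6
K = 26/3 (K = -1*(-52)/6 = 52*(⅙) = 26/3 ≈ 8.6667)
(-1*0 + 1/2)²*K = (-1*0 + 1/2)²*(26/3) = (0 + ½)²*(26/3) = (½)²*(26/3) = (¼)*(26/3) = 13/6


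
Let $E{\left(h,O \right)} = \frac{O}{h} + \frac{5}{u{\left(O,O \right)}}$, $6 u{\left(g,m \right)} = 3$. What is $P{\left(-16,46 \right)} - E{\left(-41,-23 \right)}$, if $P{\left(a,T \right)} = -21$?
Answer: $- \frac{1294}{41} \approx -31.561$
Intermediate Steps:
$u{\left(g,m \right)} = \frac{1}{2}$ ($u{\left(g,m \right)} = \frac{1}{6} \cdot 3 = \frac{1}{2}$)
$E{\left(h,O \right)} = 10 + \frac{O}{h}$ ($E{\left(h,O \right)} = \frac{O}{h} + 5 \frac{1}{\frac{1}{2}} = \frac{O}{h} + 5 \cdot 2 = \frac{O}{h} + 10 = 10 + \frac{O}{h}$)
$P{\left(-16,46 \right)} - E{\left(-41,-23 \right)} = -21 - \left(10 - \frac{23}{-41}\right) = -21 - \left(10 - - \frac{23}{41}\right) = -21 - \left(10 + \frac{23}{41}\right) = -21 - \frac{433}{41} = - \frac{1294}{41}$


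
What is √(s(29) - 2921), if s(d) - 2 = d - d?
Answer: I*√2919 ≈ 54.028*I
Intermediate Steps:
s(d) = 2 (s(d) = 2 + (d - d) = 2 + 0 = 2)
√(s(29) - 2921) = √(2 - 2921) = √(-2919) = I*√2919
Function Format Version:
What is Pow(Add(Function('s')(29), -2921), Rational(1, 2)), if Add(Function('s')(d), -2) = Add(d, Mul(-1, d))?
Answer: Mul(I, Pow(2919, Rational(1, 2))) ≈ Mul(54.028, I)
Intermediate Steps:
Function('s')(d) = 2 (Function('s')(d) = Add(2, Add(d, Mul(-1, d))) = Add(2, 0) = 2)
Pow(Add(Function('s')(29), -2921), Rational(1, 2)) = Pow(Add(2, -2921), Rational(1, 2)) = Pow(-2919, Rational(1, 2)) = Mul(I, Pow(2919, Rational(1, 2)))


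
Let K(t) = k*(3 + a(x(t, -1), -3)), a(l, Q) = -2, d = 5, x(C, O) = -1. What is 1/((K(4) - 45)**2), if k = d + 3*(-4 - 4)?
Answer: 1/4096 ≈ 0.00024414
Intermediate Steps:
k = -19 (k = 5 + 3*(-4 - 4) = 5 + 3*(-8) = 5 - 24 = -19)
K(t) = -19 (K(t) = -19*(3 - 2) = -19*1 = -19)
1/((K(4) - 45)**2) = 1/((-19 - 45)**2) = 1/((-64)**2) = 1/4096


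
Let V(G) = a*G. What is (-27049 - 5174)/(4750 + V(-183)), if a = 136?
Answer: 32223/20138 ≈ 1.6001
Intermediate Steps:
V(G) = 136*G
(-27049 - 5174)/(4750 + V(-183)) = (-27049 - 5174)/(4750 + 136*(-183)) = -32223/(4750 - 24888) = -32223/(-20138) = -32223*(-1/20138) = 32223/20138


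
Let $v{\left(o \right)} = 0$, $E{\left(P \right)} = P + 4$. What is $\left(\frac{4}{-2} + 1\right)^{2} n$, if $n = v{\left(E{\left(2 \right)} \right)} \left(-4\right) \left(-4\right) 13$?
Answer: $0$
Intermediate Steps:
$E{\left(P \right)} = 4 + P$
$n = 0$ ($n = 0 \left(-4\right) \left(-4\right) 13 = 0 \left(-4\right) 13 = 0 \cdot 13 = 0$)
$\left(\frac{4}{-2} + 1\right)^{2} n = \left(\frac{4}{-2} + 1\right)^{2} \cdot 0 = \left(4 \left(- \frac{1}{2}\right) + 1\right)^{2} \cdot 0 = \left(-2 + 1\right)^{2} \cdot 0 = \left(-1\right)^{2} \cdot 0 = 1 \cdot 0 = 0$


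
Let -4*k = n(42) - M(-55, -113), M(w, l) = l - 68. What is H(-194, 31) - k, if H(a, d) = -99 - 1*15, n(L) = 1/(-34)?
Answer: -9351/136 ≈ -68.757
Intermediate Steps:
n(L) = -1/34
M(w, l) = -68 + l
H(a, d) = -114 (H(a, d) = -99 - 15 = -114)
k = -6153/136 (k = -(-1/34 - (-68 - 113))/4 = -(-1/34 - 1*(-181))/4 = -(-1/34 + 181)/4 = -¼*6153/34 = -6153/136 ≈ -45.243)
H(-194, 31) - k = -114 - 1*(-6153/136) = -114 + 6153/136 = -9351/136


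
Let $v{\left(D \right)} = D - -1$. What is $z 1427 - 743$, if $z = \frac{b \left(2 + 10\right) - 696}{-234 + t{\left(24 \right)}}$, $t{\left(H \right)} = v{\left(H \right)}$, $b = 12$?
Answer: $\frac{632417}{209} \approx 3025.9$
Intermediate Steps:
$v{\left(D \right)} = 1 + D$ ($v{\left(D \right)} = D + 1 = 1 + D$)
$t{\left(H \right)} = 1 + H$
$z = \frac{552}{209}$ ($z = \frac{12 \left(2 + 10\right) - 696}{-234 + \left(1 + 24\right)} = \frac{12 \cdot 12 - 696}{-234 + 25} = \frac{144 - 696}{-209} = \left(-552\right) \left(- \frac{1}{209}\right) = \frac{552}{209} \approx 2.6411$)
$z 1427 - 743 = \frac{552}{209} \cdot 1427 - 743 = \frac{787704}{209} - 743 = \frac{632417}{209}$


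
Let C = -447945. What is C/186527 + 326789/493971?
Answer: -160316867792/92138928717 ≈ -1.7399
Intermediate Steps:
C/186527 + 326789/493971 = -447945/186527 + 326789/493971 = -160316867792/92138928717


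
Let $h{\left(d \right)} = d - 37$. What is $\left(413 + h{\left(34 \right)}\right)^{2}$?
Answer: $168100$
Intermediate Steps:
$h{\left(d \right)} = -37 + d$
$\left(413 + h{\left(34 \right)}\right)^{2} = \left(413 + \left(-37 + 34\right)\right)^{2} = \left(413 - 3\right)^{2} = 410^{2} = 168100$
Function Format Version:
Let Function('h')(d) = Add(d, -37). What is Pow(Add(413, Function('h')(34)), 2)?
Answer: 168100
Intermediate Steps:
Function('h')(d) = Add(-37, d)
Pow(Add(413, Function('h')(34)), 2) = Pow(Add(413, Add(-37, 34)), 2) = Pow(Add(413, -3), 2) = Pow(410, 2) = 168100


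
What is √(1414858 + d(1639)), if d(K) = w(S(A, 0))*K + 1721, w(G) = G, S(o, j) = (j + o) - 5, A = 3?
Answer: √1413301 ≈ 1188.8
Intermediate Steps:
S(o, j) = -5 + j + o
d(K) = 1721 - 2*K (d(K) = (-5 + 0 + 3)*K + 1721 = -2*K + 1721 = 1721 - 2*K)
√(1414858 + d(1639)) = √(1414858 + (1721 - 2*1639)) = √(1414858 + (1721 - 3278)) = √(1414858 - 1557) = √1413301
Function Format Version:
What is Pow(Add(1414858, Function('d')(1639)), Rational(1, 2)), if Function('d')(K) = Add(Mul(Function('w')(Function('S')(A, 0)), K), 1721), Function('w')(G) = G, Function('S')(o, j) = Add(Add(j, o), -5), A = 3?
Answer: Pow(1413301, Rational(1, 2)) ≈ 1188.8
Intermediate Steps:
Function('S')(o, j) = Add(-5, j, o)
Function('d')(K) = Add(1721, Mul(-2, K)) (Function('d')(K) = Add(Mul(Add(-5, 0, 3), K), 1721) = Add(Mul(-2, K), 1721) = Add(1721, Mul(-2, K)))
Pow(Add(1414858, Function('d')(1639)), Rational(1, 2)) = Pow(Add(1414858, Add(1721, Mul(-2, 1639))), Rational(1, 2)) = Pow(Add(1414858, Add(1721, -3278)), Rational(1, 2)) = Pow(Add(1414858, -1557), Rational(1, 2)) = Pow(1413301, Rational(1, 2))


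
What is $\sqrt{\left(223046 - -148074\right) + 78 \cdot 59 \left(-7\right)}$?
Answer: $\sqrt{338906} \approx 582.16$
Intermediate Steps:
$\sqrt{\left(223046 - -148074\right) + 78 \cdot 59 \left(-7\right)} = \sqrt{\left(223046 + 148074\right) + 4602 \left(-7\right)} = \sqrt{371120 - 32214} = \sqrt{338906}$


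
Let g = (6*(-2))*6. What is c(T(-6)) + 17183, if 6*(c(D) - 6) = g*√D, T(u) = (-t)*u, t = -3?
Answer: 17189 - 36*I*√2 ≈ 17189.0 - 50.912*I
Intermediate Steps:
T(u) = 3*u (T(u) = (-1*(-3))*u = 3*u)
g = -72 (g = -12*6 = -72)
c(D) = 6 - 12*√D (c(D) = 6 + (-72*√D)/6 = 6 - 12*√D)
c(T(-6)) + 17183 = (6 - 12*3*I*√2) + 17183 = (6 - 36*I*√2) + 17183 = 17189 - 36*I*√2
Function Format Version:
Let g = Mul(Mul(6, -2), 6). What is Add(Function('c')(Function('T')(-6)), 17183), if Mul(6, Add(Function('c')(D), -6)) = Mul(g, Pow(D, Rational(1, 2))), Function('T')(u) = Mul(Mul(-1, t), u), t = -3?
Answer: Add(17189, Mul(-36, I, Pow(2, Rational(1, 2)))) ≈ Add(17189., Mul(-50.912, I))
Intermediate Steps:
Function('T')(u) = Mul(3, u) (Function('T')(u) = Mul(Mul(-1, -3), u) = Mul(3, u))
g = -72 (g = Mul(-12, 6) = -72)
Function('c')(D) = Add(6, Mul(-12, Pow(D, Rational(1, 2)))) (Function('c')(D) = Add(6, Mul(Rational(1, 6), Mul(-72, Pow(D, Rational(1, 2))))) = Add(6, Mul(-12, Pow(D, Rational(1, 2)))))
Add(Function('c')(Function('T')(-6)), 17183) = Add(Add(6, Mul(-12, Pow(Mul(3, -6), Rational(1, 2)))), 17183) = Add(Add(6, Mul(-12, Pow(-18, Rational(1, 2)))), 17183) = Add(Add(6, Mul(-12, Mul(3, I, Pow(2, Rational(1, 2))))), 17183) = Add(Add(6, Mul(-36, I, Pow(2, Rational(1, 2)))), 17183) = Add(17189, Mul(-36, I, Pow(2, Rational(1, 2))))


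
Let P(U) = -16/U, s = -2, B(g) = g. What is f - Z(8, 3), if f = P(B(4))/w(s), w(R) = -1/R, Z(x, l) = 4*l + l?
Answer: -23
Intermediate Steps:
Z(x, l) = 5*l
f = -8 (f = (-16/4)/((-1/(-2))) = (-16*1/4)/((-1*(-1/2))) = -4/1/2 = -4*2 = -8)
f - Z(8, 3) = -8 - 5*3 = -8 - 1*15 = -8 - 15 = -23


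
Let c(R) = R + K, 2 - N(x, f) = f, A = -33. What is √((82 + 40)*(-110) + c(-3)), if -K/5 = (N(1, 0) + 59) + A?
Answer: 3*I*√1507 ≈ 116.46*I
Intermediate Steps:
N(x, f) = 2 - f
K = -140 (K = -5*(((2 - 1*0) + 59) - 33) = -5*(((2 + 0) + 59) - 33) = -5*((2 + 59) - 33) = -5*(61 - 33) = -5*28 = -140)
c(R) = -140 + R (c(R) = R - 140 = -140 + R)
√((82 + 40)*(-110) + c(-3)) = √((82 + 40)*(-110) + (-140 - 3)) = √(122*(-110) - 143) = √(-13420 - 143) = √(-13563) = 3*I*√1507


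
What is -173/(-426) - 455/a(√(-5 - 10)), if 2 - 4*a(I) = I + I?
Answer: (-387487*I + 173*√15)/(426*(I + √15)) ≈ -56.469 - 220.28*I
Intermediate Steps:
a(I) = ½ - I/2 (a(I) = ½ - (I + I)/4 = ½ - I/2)
-173/(-426) - 455/a(√(-5 - 10)) = -173/(-426) - 455/(½ - √(-5 - 10)/2) = -173*(-1/426) - 455/(½ - I*√15/2) = 173/426 - 455/(½ - I*√15/2)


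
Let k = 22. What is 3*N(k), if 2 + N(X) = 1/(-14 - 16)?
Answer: -61/10 ≈ -6.1000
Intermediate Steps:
N(X) = -61/30 (N(X) = -2 + 1/(-14 - 16) = -2 + 1/(-30) = -2 - 1/30 = -61/30)
3*N(k) = 3*(-61/30) = -61/10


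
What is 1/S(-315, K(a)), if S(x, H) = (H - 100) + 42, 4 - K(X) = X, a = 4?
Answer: -1/58 ≈ -0.017241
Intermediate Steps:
K(X) = 4 - X
S(x, H) = -58 + H (S(x, H) = (-100 + H) + 42 = -58 + H)
1/S(-315, K(a)) = 1/(-58 + (4 - 1*4)) = 1/(-58 + (4 - 4)) = 1/(-58 + 0) = 1/(-58) = -1/58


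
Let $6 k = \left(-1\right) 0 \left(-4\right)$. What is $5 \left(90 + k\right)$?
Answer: $450$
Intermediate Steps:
$k = 0$ ($k = \frac{\left(-1\right) 0 \left(-4\right)}{6} = \frac{0 \left(-4\right)}{6} = \frac{1}{6} \cdot 0 = 0$)
$5 \left(90 + k\right) = 5 \left(90 + 0\right) = 5 \cdot 90 = 450$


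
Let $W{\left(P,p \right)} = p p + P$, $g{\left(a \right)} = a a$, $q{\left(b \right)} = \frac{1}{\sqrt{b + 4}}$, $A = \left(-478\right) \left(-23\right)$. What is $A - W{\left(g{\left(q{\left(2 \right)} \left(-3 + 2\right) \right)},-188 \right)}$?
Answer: $- \frac{146101}{6} \approx -24350.0$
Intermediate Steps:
$A = 10994$
$q{\left(b \right)} = \frac{1}{\sqrt{4 + b}}$
$g{\left(a \right)} = a^{2}$
$W{\left(P,p \right)} = P + p^{2}$ ($W{\left(P,p \right)} = p^{2} + P = P + p^{2}$)
$A - W{\left(g{\left(q{\left(2 \right)} \left(-3 + 2\right) \right)},-188 \right)} = 10994 - \left(\left(\frac{-3 + 2}{\sqrt{4 + 2}}\right)^{2} + \left(-188\right)^{2}\right) = 10994 - \left(\left(\frac{1}{\sqrt{6}} \left(-1\right)\right)^{2} + 35344\right) = 10994 - \left(\left(\frac{\sqrt{6}}{6} \left(-1\right)\right)^{2} + 35344\right) = 10994 - \left(\left(- \frac{\sqrt{6}}{6}\right)^{2} + 35344\right) = 10994 - \left(\frac{1}{6} + 35344\right) = 10994 - \frac{212065}{6} = - \frac{146101}{6}$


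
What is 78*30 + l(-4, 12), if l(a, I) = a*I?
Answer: 2292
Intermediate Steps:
l(a, I) = I*a
78*30 + l(-4, 12) = 78*30 + 12*(-4) = 2340 - 48 = 2292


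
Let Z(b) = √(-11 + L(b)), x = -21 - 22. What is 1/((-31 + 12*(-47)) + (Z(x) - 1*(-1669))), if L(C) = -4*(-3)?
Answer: 1/1075 ≈ 0.00093023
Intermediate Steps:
L(C) = 12
x = -43
Z(b) = 1 (Z(b) = √(-11 + 12) = √1 = 1)
1/((-31 + 12*(-47)) + (Z(x) - 1*(-1669))) = 1/((-31 + 12*(-47)) + (1 - 1*(-1669))) = 1/((-31 - 564) + (1 + 1669)) = 1/(-595 + 1670) = 1/1075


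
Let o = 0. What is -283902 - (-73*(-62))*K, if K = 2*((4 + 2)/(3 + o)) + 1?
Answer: -306532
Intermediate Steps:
K = 5 (K = 2*((4 + 2)/(3 + 0)) + 1 = 2*(6/3) + 1 = 2*(6*(⅓)) + 1 = 2*2 + 1 = 4 + 1 = 5)
-283902 - (-73*(-62))*K = -283902 - (-73*(-62))*5 = -283902 - 4526*5 = -283902 - 1*22630 = -283902 - 22630 = -306532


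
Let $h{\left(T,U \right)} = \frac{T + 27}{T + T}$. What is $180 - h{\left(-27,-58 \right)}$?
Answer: $180$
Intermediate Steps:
$h{\left(T,U \right)} = \frac{27 + T}{2 T}$
$180 - h{\left(-27,-58 \right)} = 180 - \frac{27 - 27}{2 \left(-27\right)} = 180 - \frac{1}{2} \left(- \frac{1}{27}\right) 0 = 180 - 0 = 180 + 0 = 180$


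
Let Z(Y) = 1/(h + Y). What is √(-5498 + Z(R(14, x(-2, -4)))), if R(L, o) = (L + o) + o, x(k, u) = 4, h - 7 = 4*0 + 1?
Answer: I*√4948170/30 ≈ 74.148*I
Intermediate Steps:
h = 8 (h = 7 + (4*0 + 1) = 7 + (0 + 1) = 7 + 1 = 8)
R(L, o) = L + 2*o
Z(Y) = 1/(8 + Y)
√(-5498 + Z(R(14, x(-2, -4)))) = √(-5498 + 1/(8 + (14 + 2*4))) = √(-5498 + 1/(8 + (14 + 8))) = √(-5498 + 1/(8 + 22)) = √(-5498 + 1/30) = √(-164939/30) = I*√4948170/30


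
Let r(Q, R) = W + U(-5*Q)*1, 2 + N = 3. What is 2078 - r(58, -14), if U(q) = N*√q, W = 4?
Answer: 2074 - I*√290 ≈ 2074.0 - 17.029*I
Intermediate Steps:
N = 1 (N = -2 + 3 = 1)
U(q) = √q (U(q) = 1*√q = √q)
r(Q, R) = 4 + √5*√(-Q) (r(Q, R) = 4 + √(-5*Q)*1 = 4 + (√5*√(-Q))*1 = 4 + √5*√(-Q))
2078 - r(58, -14) = 2078 - (4 + √5*√(-1*58)) = 2078 - (4 + √5*√(-58)) = 2078 - (4 + √5*(I*√58)) = 2078 - (4 + I*√290) = 2078 + (-4 - I*√290) = 2074 - I*√290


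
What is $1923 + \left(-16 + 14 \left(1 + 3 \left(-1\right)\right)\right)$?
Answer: $1879$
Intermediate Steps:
$1923 + \left(-16 + 14 \left(1 + 3 \left(-1\right)\right)\right) = 1923 + \left(-16 + 14 \left(1 - 3\right)\right) = 1923 + \left(-16 + 14 \left(-2\right)\right) = 1923 - 44 = 1879$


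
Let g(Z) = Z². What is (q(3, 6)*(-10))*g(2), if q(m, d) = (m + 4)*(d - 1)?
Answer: -1400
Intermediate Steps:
q(m, d) = (-1 + d)*(4 + m) (q(m, d) = (4 + m)*(-1 + d) = (-1 + d)*(4 + m))
(q(3, 6)*(-10))*g(2) = ((-4 - 1*3 + 4*6 + 6*3)*(-10))*2² = ((-4 - 3 + 24 + 18)*(-10))*4 = (35*(-10))*4 = -350*4 = -1400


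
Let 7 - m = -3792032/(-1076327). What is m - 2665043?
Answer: -2868453994804/1076327 ≈ -2.6650e+6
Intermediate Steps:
m = 3742257/1076327 (m = 7 - (-3792032)/(-1076327) = 7 - (-3792032)*(-1)/1076327 = 7 - 1*3792032/1076327 = 7 - 3792032/1076327 = 3742257/1076327 ≈ 3.4769)
m - 2665043 = 3742257/1076327 - 2665043 = -2868453994804/1076327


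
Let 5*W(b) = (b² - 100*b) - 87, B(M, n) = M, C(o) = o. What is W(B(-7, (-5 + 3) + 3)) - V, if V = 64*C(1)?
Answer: 342/5 ≈ 68.400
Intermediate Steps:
W(b) = -87/5 - 20*b + b²/5 (W(b) = ((b² - 100*b) - 87)/5 = (-87 + b² - 100*b)/5 = -87/5 - 20*b + b²/5)
V = 64 (V = 64*1 = 64)
W(B(-7, (-5 + 3) + 3)) - V = (-87/5 - 20*(-7) + (⅕)*(-7)²) - 1*64 = (-87/5 + 140 + (⅕)*49) - 64 = (-87/5 + 140 + 49/5) - 64 = 662/5 - 64 = 342/5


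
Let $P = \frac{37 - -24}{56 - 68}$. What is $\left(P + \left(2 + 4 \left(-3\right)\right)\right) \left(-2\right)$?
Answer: $\frac{181}{6} \approx 30.167$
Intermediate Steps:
$P = - \frac{61}{12}$ ($P = \frac{37 + 24}{-12} = 61 \left(- \frac{1}{12}\right) = - \frac{61}{12} \approx -5.0833$)
$\left(P + \left(2 + 4 \left(-3\right)\right)\right) \left(-2\right) = \left(- \frac{61}{12} + \left(2 + 4 \left(-3\right)\right)\right) \left(-2\right) = \left(- \frac{61}{12} + \left(2 - 12\right)\right) \left(-2\right) = \left(- \frac{61}{12} - 10\right) \left(-2\right) = \left(- \frac{181}{12}\right) \left(-2\right) = \frac{181}{6}$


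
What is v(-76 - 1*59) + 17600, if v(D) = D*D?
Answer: 35825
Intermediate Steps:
v(D) = D**2
v(-76 - 1*59) + 17600 = (-76 - 1*59)**2 + 17600 = (-76 - 59)**2 + 17600 = (-135)**2 + 17600 = 18225 + 17600 = 35825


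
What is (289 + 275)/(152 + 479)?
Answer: 564/631 ≈ 0.89382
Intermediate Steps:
(289 + 275)/(152 + 479) = 564/631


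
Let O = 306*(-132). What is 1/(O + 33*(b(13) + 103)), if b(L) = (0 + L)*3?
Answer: -1/35706 ≈ -2.8006e-5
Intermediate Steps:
O = -40392
b(L) = 3*L (b(L) = L*3 = 3*L)
1/(O + 33*(b(13) + 103)) = 1/(-40392 + 33*(3*13 + 103)) = 1/(-40392 + 33*(39 + 103)) = 1/(-40392 + 33*142) = 1/(-40392 + 4686) = 1/(-35706) = -1/35706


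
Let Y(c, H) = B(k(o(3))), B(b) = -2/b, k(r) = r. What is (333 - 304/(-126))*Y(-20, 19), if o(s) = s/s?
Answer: -42262/63 ≈ -670.83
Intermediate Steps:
o(s) = 1
Y(c, H) = -2 (Y(c, H) = -2/1 = -2*1 = -2)
(333 - 304/(-126))*Y(-20, 19) = (333 - 304/(-126))*(-2) = (333 - 304*(-1/126))*(-2) = (333 + 152/63)*(-2) = (21131/63)*(-2) = -42262/63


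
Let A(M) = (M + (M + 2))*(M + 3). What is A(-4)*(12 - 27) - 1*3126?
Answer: -3216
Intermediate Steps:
A(M) = (2 + 2*M)*(3 + M) (A(M) = (M + (2 + M))*(3 + M) = (2 + 2*M)*(3 + M))
A(-4)*(12 - 27) - 1*3126 = (6 + 2*(-4)**2 + 8*(-4))*(12 - 27) - 1*3126 = (6 + 2*16 - 32)*(-15) - 3126 = (6 + 32 - 32)*(-15) - 3126 = 6*(-15) - 3126 = -90 - 3126 = -3216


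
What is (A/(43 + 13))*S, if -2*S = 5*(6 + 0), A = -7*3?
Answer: 45/8 ≈ 5.6250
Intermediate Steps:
A = -21
S = -15 (S = -5*(6 + 0)/2 = -5*6/2 = -½*30 = -15)
(A/(43 + 13))*S = -21/(43 + 13)*(-15) = -21/56*(-15) = -21*1/56*(-15) = -3/8*(-15) = 45/8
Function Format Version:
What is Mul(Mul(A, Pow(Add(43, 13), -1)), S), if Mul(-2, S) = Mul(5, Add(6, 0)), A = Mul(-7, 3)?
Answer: Rational(45, 8) ≈ 5.6250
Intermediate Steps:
A = -21
S = -15 (S = Mul(Rational(-1, 2), Mul(5, Add(6, 0))) = Mul(Rational(-1, 2), Mul(5, 6)) = Mul(Rational(-1, 2), 30) = -15)
Mul(Mul(A, Pow(Add(43, 13), -1)), S) = Mul(Mul(-21, Pow(Add(43, 13), -1)), -15) = Mul(Mul(-21, Pow(56, -1)), -15) = Mul(Mul(-21, Rational(1, 56)), -15) = Mul(Rational(-3, 8), -15) = Rational(45, 8)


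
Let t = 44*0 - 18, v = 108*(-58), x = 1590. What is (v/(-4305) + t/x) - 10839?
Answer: -824250342/76055 ≈ -10838.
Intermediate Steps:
v = -6264
t = -18 (t = 0 - 18 = -18)
(v/(-4305) + t/x) - 10839 = (-6264/(-4305) - 18/1590) - 10839 = (-6264*(-1/4305) - 18*1/1590) - 10839 = (2088/1435 - 3/265) - 10839 = 109803/76055 - 10839 = -824250342/76055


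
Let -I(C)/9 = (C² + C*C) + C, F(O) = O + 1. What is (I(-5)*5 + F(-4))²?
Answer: 4112784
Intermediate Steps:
F(O) = 1 + O
I(C) = -18*C² - 9*C (I(C) = -9*((C² + C*C) + C) = -9*((C² + C²) + C) = -9*(2*C² + C) = -9*(C + 2*C²) = -18*C² - 9*C)
(I(-5)*5 + F(-4))² = (-9*(-5)*(1 + 2*(-5))*5 + (1 - 4))² = (-9*(-5)*(1 - 10)*5 - 3)² = (-9*(-5)*(-9)*5 - 3)² = (-405*5 - 3)² = (-2025 - 3)² = (-2028)² = 4112784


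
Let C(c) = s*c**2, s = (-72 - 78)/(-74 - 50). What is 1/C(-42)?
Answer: 31/66150 ≈ 0.00046863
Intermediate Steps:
s = 75/62 (s = -150/(-124) = -150*(-1/124) = 75/62 ≈ 1.2097)
C(c) = 75*c**2/62
1/C(-42) = 1/((75/62)*(-42)**2) = 1/((75/62)*1764) = 1/(66150/31) = 31/66150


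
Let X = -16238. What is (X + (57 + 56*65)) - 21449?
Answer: -33990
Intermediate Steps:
(X + (57 + 56*65)) - 21449 = (-16238 + (57 + 56*65)) - 21449 = (-16238 + (57 + 3640)) - 21449 = (-16238 + 3697) - 21449 = -12541 - 21449 = -33990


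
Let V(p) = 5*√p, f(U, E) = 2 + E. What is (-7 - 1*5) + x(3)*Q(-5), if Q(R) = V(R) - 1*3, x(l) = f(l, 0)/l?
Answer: -14 + 10*I*√5/3 ≈ -14.0 + 7.4536*I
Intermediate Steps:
x(l) = 2/l (x(l) = (2 + 0)/l = 2/l)
Q(R) = -3 + 5*√R (Q(R) = 5*√R - 1*3 = 5*√R - 3 = -3 + 5*√R)
(-7 - 1*5) + x(3)*Q(-5) = (-7 - 1*5) + (2/3)*(-3 + 5*√(-5)) = (-7 - 5) + (2*(⅓))*(-3 + 5*(I*√5)) = -12 + 2*(-3 + 5*I*√5)/3 = -12 + (-2 + 10*I*√5/3) = -14 + 10*I*√5/3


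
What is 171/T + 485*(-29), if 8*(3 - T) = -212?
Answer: -829493/59 ≈ -14059.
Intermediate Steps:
T = 59/2 (T = 3 - 1/8*(-212) = 3 + 53/2 = 59/2 ≈ 29.500)
171/T + 485*(-29) = 171/(59/2) + 485*(-29) = 171*(2/59) - 14065 = 342/59 - 14065 = -829493/59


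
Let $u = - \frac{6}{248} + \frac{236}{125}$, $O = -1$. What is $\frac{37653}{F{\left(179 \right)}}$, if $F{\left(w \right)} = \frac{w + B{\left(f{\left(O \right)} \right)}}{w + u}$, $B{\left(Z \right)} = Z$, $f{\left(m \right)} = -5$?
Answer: $\frac{35185335339}{899000} \approx 39138.0$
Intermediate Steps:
$u = \frac{28889}{15500}$ ($u = \left(-6\right) \frac{1}{248} + 236 \cdot \frac{1}{125} = - \frac{3}{124} + \frac{236}{125} = \frac{28889}{15500} \approx 1.8638$)
$F{\left(w \right)} = \frac{-5 + w}{\frac{28889}{15500} + w}$ ($F{\left(w \right)} = \frac{w - 5}{w + \frac{28889}{15500}} = \frac{-5 + w}{\frac{28889}{15500} + w}$)
$\frac{37653}{F{\left(179 \right)}} = \frac{37653}{15500 \frac{1}{28889 + 15500 \cdot 179} \left(-5 + 179\right)} = \frac{37653}{15500 \frac{1}{28889 + 2774500} \cdot 174} = \frac{37653}{15500 \cdot \frac{1}{2803389} \cdot 174} = \frac{37653}{\frac{899000}{934463}} = 37653 \cdot \frac{934463}{899000} = \frac{35185335339}{899000}$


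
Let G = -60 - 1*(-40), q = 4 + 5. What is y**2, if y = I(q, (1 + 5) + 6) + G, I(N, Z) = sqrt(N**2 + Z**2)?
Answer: 25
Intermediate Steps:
q = 9
G = -20 (G = -60 + 40 = -20)
y = -5 (y = sqrt(9**2 + ((1 + 5) + 6)**2) - 20 = sqrt(81 + (6 + 6)**2) - 20 = sqrt(81 + 12**2) - 20 = sqrt(81 + 144) - 20 = sqrt(225) - 20 = 15 - 20 = -5)
y**2 = (-5)**2 = 25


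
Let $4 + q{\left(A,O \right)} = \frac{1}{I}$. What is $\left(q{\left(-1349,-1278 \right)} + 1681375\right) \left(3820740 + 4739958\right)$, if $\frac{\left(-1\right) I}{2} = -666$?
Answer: $\frac{3195403478671459}{222} \approx 1.4394 \cdot 10^{13}$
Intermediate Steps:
$I = 1332$ ($I = \left(-2\right) \left(-666\right) = 1332$)
$q{\left(A,O \right)} = - \frac{5327}{1332}$ ($q{\left(A,O \right)} = -4 + \frac{1}{1332} = - \frac{5327}{1332}$)
$\left(q{\left(-1349,-1278 \right)} + 1681375\right) \left(3820740 + 4739958\right) = \left(- \frac{5327}{1332} + 1681375\right) \left(3820740 + 4739958\right) = \frac{2239586173}{1332} \cdot 8560698 = \frac{3195403478671459}{222}$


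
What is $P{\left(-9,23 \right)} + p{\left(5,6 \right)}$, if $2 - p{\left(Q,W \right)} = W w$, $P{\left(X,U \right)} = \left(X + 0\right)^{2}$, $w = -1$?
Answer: $89$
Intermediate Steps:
$P{\left(X,U \right)} = X^{2}$
$p{\left(Q,W \right)} = 2 + W$ ($p{\left(Q,W \right)} = 2 - W \left(-1\right) = 2 - - W = 2 + W$)
$P{\left(-9,23 \right)} + p{\left(5,6 \right)} = \left(-9\right)^{2} + \left(2 + 6\right) = 81 + 8 = 89$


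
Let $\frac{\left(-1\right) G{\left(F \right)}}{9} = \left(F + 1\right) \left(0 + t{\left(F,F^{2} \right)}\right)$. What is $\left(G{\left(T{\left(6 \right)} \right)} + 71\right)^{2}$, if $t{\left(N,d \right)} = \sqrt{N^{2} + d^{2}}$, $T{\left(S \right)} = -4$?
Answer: $203329 + 15336 \sqrt{17} \approx 2.6656 \cdot 10^{5}$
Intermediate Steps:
$G{\left(F \right)} = - 9 \sqrt{F^{2} + F^{4}} \left(1 + F\right)$ ($G{\left(F \right)} = - 9 \left(F + 1\right) \left(0 + \sqrt{F^{2} + \left(F^{2}\right)^{2}}\right) = - 9 \left(1 + F\right) \left(0 + \sqrt{F^{2} + F^{4}}\right) = - 9 \left(1 + F\right) \sqrt{F^{2} + F^{4}} = - 9 \sqrt{F^{2} + F^{4}} \left(1 + F\right)$)
$\left(G{\left(T{\left(6 \right)} \right)} + 71\right)^{2} = \left(9 \sqrt{\left(-4\right)^{2} \left(1 + \left(-4\right)^{2}\right)} \left(-1 - -4\right) + 71\right)^{2} = \left(9 \sqrt{16 \left(1 + 16\right)} \left(-1 + 4\right) + 71\right)^{2} = \left(9 \sqrt{16 \cdot 17} \cdot 3 + 71\right)^{2} = \left(9 \sqrt{272} \cdot 3 + 71\right)^{2} = \left(9 \cdot 4 \sqrt{17} \cdot 3 + 71\right)^{2} = \left(108 \sqrt{17} + 71\right)^{2} = \left(71 + 108 \sqrt{17}\right)^{2}$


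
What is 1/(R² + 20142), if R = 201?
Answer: 1/60543 ≈ 1.6517e-5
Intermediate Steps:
1/(R² + 20142) = 1/(201² + 20142) = 1/(40401 + 20142) = 1/60543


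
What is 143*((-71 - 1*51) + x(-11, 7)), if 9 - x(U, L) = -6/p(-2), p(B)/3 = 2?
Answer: -16016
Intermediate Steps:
p(B) = 6 (p(B) = 3*2 = 6)
x(U, L) = 10 (x(U, L) = 9 - (-6)/6 = 9 - 1*(-1) = 9 + 1 = 10)
143*((-71 - 1*51) + x(-11, 7)) = 143*((-71 - 1*51) + 10) = 143*((-71 - 51) + 10) = 143*(-122 + 10) = 143*(-112) = -16016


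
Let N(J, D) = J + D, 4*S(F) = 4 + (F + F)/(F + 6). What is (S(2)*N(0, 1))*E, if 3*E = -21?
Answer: -63/8 ≈ -7.8750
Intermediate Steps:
E = -7 (E = (⅓)*(-21) = -7)
S(F) = 1 + F/(2*(6 + F)) (S(F) = (4 + (F + F)/(F + 6))/4 = (4 + (2*F)/(6 + F))/4 = (4 + 2*F/(6 + F))/4 = 1 + F/(2*(6 + F)))
N(J, D) = D + J
(S(2)*N(0, 1))*E = ((3*(4 + 2)/(2*(6 + 2)))*(1 + 0))*(-7) = (((3/2)*6/8)*1)*(-7) = (((3/2)*(⅛)*6)*1)*(-7) = ((9/8)*1)*(-7) = (9/8)*(-7) = -63/8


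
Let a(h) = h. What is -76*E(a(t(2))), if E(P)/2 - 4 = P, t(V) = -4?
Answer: 0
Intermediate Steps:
E(P) = 8 + 2*P
-76*E(a(t(2))) = -76*(8 + 2*(-4)) = -76*(8 - 8) = -76*0 = 0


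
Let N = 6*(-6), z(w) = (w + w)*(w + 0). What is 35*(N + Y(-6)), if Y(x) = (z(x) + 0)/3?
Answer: -420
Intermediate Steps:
z(w) = 2*w² (z(w) = (2*w)*w = 2*w²)
N = -36
Y(x) = 2*x²/3 (Y(x) = (2*x² + 0)/3 = (2*x²)*(⅓) = 2*x²/3)
35*(N + Y(-6)) = 35*(-36 + (⅔)*(-6)²) = 35*(-36 + (⅔)*36) = 35*(-36 + 24) = 35*(-12) = -420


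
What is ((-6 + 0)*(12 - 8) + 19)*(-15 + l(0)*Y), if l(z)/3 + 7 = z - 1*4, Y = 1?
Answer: 240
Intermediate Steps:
l(z) = -33 + 3*z (l(z) = -21 + 3*(z - 1*4) = -21 + 3*(z - 4) = -21 + 3*(-4 + z) = -21 + (-12 + 3*z) = -33 + 3*z)
((-6 + 0)*(12 - 8) + 19)*(-15 + l(0)*Y) = ((-6 + 0)*(12 - 8) + 19)*(-15 + (-33 + 3*0)*1) = (-6*4 + 19)*(-15 + (-33 + 0)*1) = (-24 + 19)*(-15 - 33*1) = -5*(-15 - 33) = -5*(-48) = 240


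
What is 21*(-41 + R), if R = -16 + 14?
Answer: -903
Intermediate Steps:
R = -2
21*(-41 + R) = 21*(-41 - 2) = 21*(-43) = -903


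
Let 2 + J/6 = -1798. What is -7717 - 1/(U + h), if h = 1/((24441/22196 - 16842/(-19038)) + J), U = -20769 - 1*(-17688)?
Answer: -18081267695120597096/2343043728858643 ≈ -7717.0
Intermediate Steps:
J = -10800 (J = -12 + 6*(-1798) = -12 - 10788 = -10800)
U = -3081 (U = -20769 + 17688 = -3081)
h = -70427908/760481550935 (h = 1/((24441/22196 - 16842/(-19038)) - 10800) = 1/((24441*(1/22196) - 16842*(-1/19038)) - 10800) = 1/((24441/22196 + 2807/3173) - 10800) = 1/(139855465/70427908 - 10800) = 1/(-760481550935/70427908) = -70427908/760481550935 ≈ -9.2610e-5)
-7717 - 1/(U + h) = -7717 - 1/(-3081 - 70427908/760481550935) = -7717 - 1/(-2343043728858643/760481550935) = -7717 - 1*(-760481550935/2343043728858643) = -7717 + 760481550935/2343043728858643 = -18081267695120597096/2343043728858643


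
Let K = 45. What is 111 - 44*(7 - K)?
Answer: 1783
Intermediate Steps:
111 - 44*(7 - K) = 111 - 44*(7 - 1*45) = 111 - 44*(7 - 45) = 111 - 44*(-38) = 111 + 1672 = 1783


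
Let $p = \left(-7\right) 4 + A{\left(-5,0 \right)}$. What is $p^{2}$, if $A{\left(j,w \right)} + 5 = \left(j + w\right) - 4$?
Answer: $1764$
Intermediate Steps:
$A{\left(j,w \right)} = -9 + j + w$ ($A{\left(j,w \right)} = -5 - \left(4 - j - w\right) = -5 + \left(-4 + j + w\right) = -9 + j + w$)
$p = -42$ ($p = \left(-7\right) 4 - 14 = -28 - 14 = -42$)
$p^{2} = \left(-42\right)^{2} = 1764$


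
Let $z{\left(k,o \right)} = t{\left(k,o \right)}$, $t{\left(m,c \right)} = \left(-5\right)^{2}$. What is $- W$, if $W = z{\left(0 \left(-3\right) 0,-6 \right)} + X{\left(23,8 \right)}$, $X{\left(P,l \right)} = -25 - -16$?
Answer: $-16$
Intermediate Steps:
$X{\left(P,l \right)} = -9$ ($X{\left(P,l \right)} = -25 + 16 = -9$)
$t{\left(m,c \right)} = 25$
$z{\left(k,o \right)} = 25$
$W = 16$ ($W = 25 - 9 = 16$)
$- W = \left(-1\right) 16 = -16$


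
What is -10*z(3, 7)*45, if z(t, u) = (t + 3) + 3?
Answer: -4050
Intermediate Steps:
z(t, u) = 6 + t (z(t, u) = (3 + t) + 3 = 6 + t)
-10*z(3, 7)*45 = -10*(6 + 3)*45 = -10*9*45 = -90*45 = -4050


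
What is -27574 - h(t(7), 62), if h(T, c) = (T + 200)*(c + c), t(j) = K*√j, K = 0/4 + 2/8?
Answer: -52374 - 31*√7 ≈ -52456.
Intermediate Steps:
K = ¼ (K = 0*(¼) + 2*(⅛) = 0 + ¼ = ¼ ≈ 0.25000)
t(j) = √j/4
h(T, c) = 2*c*(200 + T) (h(T, c) = (200 + T)*(2*c) = 2*c*(200 + T))
-27574 - h(t(7), 62) = -27574 - 2*62*(200 + √7/4) = -27574 - (24800 + 31*√7) = -27574 + (-24800 - 31*√7) = -52374 - 31*√7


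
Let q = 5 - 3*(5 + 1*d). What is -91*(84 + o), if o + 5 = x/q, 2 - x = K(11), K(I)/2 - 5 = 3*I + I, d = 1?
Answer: -7861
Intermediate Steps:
K(I) = 10 + 8*I (K(I) = 10 + 2*(3*I + I) = 10 + 2*(4*I) = 10 + 8*I)
x = -96 (x = 2 - (10 + 8*11) = 2 - (10 + 88) = 2 - 1*98 = 2 - 98 = -96)
q = -13 (q = 5 - 3*(5 + 1*1) = 5 - 3*(5 + 1) = 5 - 3*6 = 5 - 18 = -13)
o = 31/13 (o = -5 - 96/(-13) = -5 - 96*(-1/13) = -5 + 96/13 = 31/13 ≈ 2.3846)
-91*(84 + o) = -91*(84 + 31/13) = -91*1123/13 = -7861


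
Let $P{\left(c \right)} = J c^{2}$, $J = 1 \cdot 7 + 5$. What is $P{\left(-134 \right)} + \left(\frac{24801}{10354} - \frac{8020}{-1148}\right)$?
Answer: $\frac{640324041913}{2971598} \approx 2.1548 \cdot 10^{5}$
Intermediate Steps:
$J = 12$ ($J = 7 + 5 = 12$)
$P{\left(c \right)} = 12 c^{2}$
$P{\left(-134 \right)} + \left(\frac{24801}{10354} - \frac{8020}{-1148}\right) = 12 \left(-134\right)^{2} + \left(\frac{24801}{10354} - \frac{8020}{-1148}\right) = 12 \cdot 17956 + \left(24801 \cdot \frac{1}{10354} - - \frac{2005}{287}\right) = 215472 + \left(\frac{24801}{10354} + \frac{2005}{287}\right) = 215472 + \frac{27877657}{2971598} = \frac{640324041913}{2971598}$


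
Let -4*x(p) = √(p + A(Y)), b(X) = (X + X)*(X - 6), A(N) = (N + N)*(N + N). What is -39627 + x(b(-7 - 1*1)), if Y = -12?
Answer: -39627 - 5*√2 ≈ -39634.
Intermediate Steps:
A(N) = 4*N² (A(N) = (2*N)*(2*N) = 4*N²)
b(X) = 2*X*(-6 + X) (b(X) = (2*X)*(-6 + X) = 2*X*(-6 + X))
x(p) = -√(576 + p)/4 (x(p) = -√(p + 4*(-12)²)/4 = -√(p + 4*144)/4 = -√(p + 576)/4 = -√(576 + p)/4)
-39627 + x(b(-7 - 1*1)) = -39627 - √(576 + 2*(-7 - 1*1)*(-6 + (-7 - 1*1)))/4 = -39627 - √(576 + 2*(-7 - 1)*(-6 + (-7 - 1)))/4 = -39627 - √(576 + 2*(-8)*(-6 - 8))/4 = -39627 - √(576 + 2*(-8)*(-14))/4 = -39627 - √(576 + 224)/4 = -39627 - 5*√2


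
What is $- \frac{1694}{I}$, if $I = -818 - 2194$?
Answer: $\frac{847}{1506} \approx 0.56242$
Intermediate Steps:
$I = -3012$
$- \frac{1694}{I} = - \frac{1694}{-3012} = \left(-1694\right) \left(- \frac{1}{3012}\right) = \frac{847}{1506}$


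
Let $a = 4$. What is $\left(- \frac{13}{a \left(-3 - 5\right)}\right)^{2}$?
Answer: $\frac{169}{1024} \approx 0.16504$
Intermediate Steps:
$\left(- \frac{13}{a \left(-3 - 5\right)}\right)^{2} = \left(- \frac{13}{4 \left(-3 - 5\right)}\right)^{2} = \left(- \frac{13}{4 \left(-8\right)}\right)^{2} = \left(- \frac{13}{-32}\right)^{2} = \left(\left(-13\right) \left(- \frac{1}{32}\right)\right)^{2} = \left(\frac{13}{32}\right)^{2} = \frac{169}{1024}$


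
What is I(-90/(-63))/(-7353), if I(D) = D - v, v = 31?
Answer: 23/5719 ≈ 0.0040217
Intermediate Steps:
I(D) = -31 + D (I(D) = D - 1*31 = D - 31 = -31 + D)
I(-90/(-63))/(-7353) = (-31 - 90/(-63))/(-7353) = (-31 - 90*(-1/63))*(-1/7353) = (-31 + 10/7)*(-1/7353) = -207/7*(-1/7353) = 23/5719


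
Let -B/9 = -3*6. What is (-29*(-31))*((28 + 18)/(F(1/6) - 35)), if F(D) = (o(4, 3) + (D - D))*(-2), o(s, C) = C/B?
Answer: -558279/473 ≈ -1180.3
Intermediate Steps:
B = 162 (B = -(-27)*6 = -9*(-18) = 162)
o(s, C) = C/162
F(D) = -1/27 (F(D) = ((1/162)*3 + (D - D))*(-2) = (1/54 + 0)*(-2) = (1/54)*(-2) = -1/27)
(-29*(-31))*((28 + 18)/(F(1/6) - 35)) = (-29*(-31))*((28 + 18)/(-1/27 - 35)) = 899*(46/(-946/27)) = 899*(46*(-27/946)) = 899*(-621/473) = -558279/473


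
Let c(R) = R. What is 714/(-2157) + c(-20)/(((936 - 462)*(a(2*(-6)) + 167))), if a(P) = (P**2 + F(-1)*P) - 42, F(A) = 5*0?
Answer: -15180404/45838407 ≈ -0.33117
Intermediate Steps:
F(A) = 0
a(P) = -42 + P**2 (a(P) = (P**2 + 0*P) - 42 = (P**2 + 0) - 42 = P**2 - 42 = -42 + P**2)
714/(-2157) + c(-20)/(((936 - 462)*(a(2*(-6)) + 167))) = 714/(-2157) - 20*1/((936 - 462)*((-42 + (2*(-6))**2) + 167)) = 714*(-1/2157) - 20*1/(474*((-42 + (-12)**2) + 167)) = -238/719 - 20*1/(474*((-42 + 144) + 167)) = -238/719 - 20*1/(474*(102 + 167)) = -238/719 - 20/(474*269) = -238/719 - 20/127506 = -238/719 - 20*1/127506 = -238/719 - 10/63753 = -15180404/45838407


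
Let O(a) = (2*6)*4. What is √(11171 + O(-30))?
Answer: √11219 ≈ 105.92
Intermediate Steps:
O(a) = 48 (O(a) = 12*4 = 48)
√(11171 + O(-30)) = √(11171 + 48) = √11219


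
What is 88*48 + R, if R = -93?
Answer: 4131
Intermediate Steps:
88*48 + R = 88*48 - 93 = 4224 - 93 = 4131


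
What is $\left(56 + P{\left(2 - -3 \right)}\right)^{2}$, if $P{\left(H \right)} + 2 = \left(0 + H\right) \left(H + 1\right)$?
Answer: $7056$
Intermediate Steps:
$P{\left(H \right)} = -2 + H \left(1 + H\right)$ ($P{\left(H \right)} = -2 + \left(0 + H\right) \left(H + 1\right) = -2 + H \left(1 + H\right)$)
$\left(56 + P{\left(2 - -3 \right)}\right)^{2} = \left(56 + \left(-2 + \left(2 - -3\right) + \left(2 - -3\right)^{2}\right)\right)^{2} = \left(56 + \left(-2 + \left(2 + 3\right) + \left(2 + 3\right)^{2}\right)\right)^{2} = \left(56 + \left(-2 + 5 + 5^{2}\right)\right)^{2} = \left(56 + \left(-2 + 5 + 25\right)\right)^{2} = \left(56 + 28\right)^{2} = 84^{2} = 7056$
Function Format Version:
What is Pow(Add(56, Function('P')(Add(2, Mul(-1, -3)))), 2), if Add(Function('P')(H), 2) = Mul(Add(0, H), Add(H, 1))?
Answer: 7056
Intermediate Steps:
Function('P')(H) = Add(-2, Mul(H, Add(1, H))) (Function('P')(H) = Add(-2, Mul(Add(0, H), Add(H, 1))) = Add(-2, Mul(H, Add(1, H))))
Pow(Add(56, Function('P')(Add(2, Mul(-1, -3)))), 2) = Pow(Add(56, Add(-2, Add(2, Mul(-1, -3)), Pow(Add(2, Mul(-1, -3)), 2))), 2) = Pow(Add(56, Add(-2, Add(2, 3), Pow(Add(2, 3), 2))), 2) = Pow(Add(56, Add(-2, 5, Pow(5, 2))), 2) = Pow(Add(56, Add(-2, 5, 25)), 2) = Pow(Add(56, 28), 2) = Pow(84, 2) = 7056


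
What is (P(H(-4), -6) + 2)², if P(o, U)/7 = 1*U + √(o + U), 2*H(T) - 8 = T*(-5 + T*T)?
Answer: 424 - 1120*I*√6 ≈ 424.0 - 2743.4*I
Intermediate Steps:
H(T) = 4 + T*(-5 + T²)/2 (H(T) = 4 + (T*(-5 + T*T))/2 = 4 + (T*(-5 + T²))/2 = 4 + T*(-5 + T²)/2)
P(o, U) = 7*U + 7*√(U + o) (P(o, U) = 7*(1*U + √(o + U)) = 7*(U + √(U + o)) = 7*U + 7*√(U + o))
(P(H(-4), -6) + 2)² = ((7*(-6) + 7*√(-6 + (4 + (½)*(-4)³ - 5/2*(-4)))) + 2)² = ((-42 + 7*√(-6 + (4 + (½)*(-64) + 10))) + 2)² = ((-42 + 7*√(-6 + (4 - 32 + 10))) + 2)² = ((-42 + 7*√(-6 - 18)) + 2)² = ((-42 + 7*√(-24)) + 2)² = ((-42 + 7*(2*I*√6)) + 2)² = ((-42 + 14*I*√6) + 2)² = (-40 + 14*I*√6)²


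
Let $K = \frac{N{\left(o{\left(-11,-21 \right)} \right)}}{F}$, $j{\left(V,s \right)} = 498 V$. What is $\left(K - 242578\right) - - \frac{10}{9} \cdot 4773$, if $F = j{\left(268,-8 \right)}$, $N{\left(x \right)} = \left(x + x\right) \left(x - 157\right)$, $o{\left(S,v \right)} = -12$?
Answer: $- \frac{3958452757}{16683} \approx -2.3727 \cdot 10^{5}$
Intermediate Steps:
$N{\left(x \right)} = 2 x \left(-157 + x\right)$
$F = 133464$ ($F = 498 \cdot 268 = 133464$)
$K = \frac{169}{5561}$ ($K = \frac{2 \left(-12\right) \left(-157 - 12\right)}{133464} = 2 \left(-12\right) \left(-169\right) \frac{1}{133464} = 4056 \cdot \frac{1}{133464} = \frac{169}{5561} \approx 0.03039$)
$\left(K - 242578\right) - - \frac{10}{9} \cdot 4773 = \left(\frac{169}{5561} - 242578\right) - - \frac{10}{9} \cdot 4773 = \left(\frac{169}{5561} - 242578\right) - \left(-10\right) \frac{1}{9} \cdot 4773 = - \frac{1348976089}{5561} - \left(- \frac{10}{9}\right) 4773 = - \frac{1348976089}{5561} - - \frac{15910}{3} = - \frac{1348976089}{5561} + \frac{15910}{3} = - \frac{3958452757}{16683}$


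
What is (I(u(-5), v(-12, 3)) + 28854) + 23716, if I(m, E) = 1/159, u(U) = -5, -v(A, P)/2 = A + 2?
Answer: 8358631/159 ≈ 52570.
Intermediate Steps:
v(A, P) = -4 - 2*A (v(A, P) = -2*(A + 2) = -2*(2 + A) = -4 - 2*A)
I(m, E) = 1/159
(I(u(-5), v(-12, 3)) + 28854) + 23716 = (1/159 + 28854) + 23716 = 4587787/159 + 23716 = 8358631/159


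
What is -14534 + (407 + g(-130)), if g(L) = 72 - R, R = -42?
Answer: -14013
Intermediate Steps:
g(L) = 114 (g(L) = 72 - 1*(-42) = 72 + 42 = 114)
-14534 + (407 + g(-130)) = -14534 + (407 + 114) = -14534 + 521 = -14013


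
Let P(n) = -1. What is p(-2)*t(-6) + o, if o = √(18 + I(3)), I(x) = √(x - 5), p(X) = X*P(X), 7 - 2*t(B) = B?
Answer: 13 + √(18 + I*√2) ≈ 17.246 + 0.16654*I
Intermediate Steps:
t(B) = 7/2 - B/2
p(X) = -X (p(X) = X*(-1) = -X)
I(x) = √(-5 + x)
o = √(18 + I*√2) (o = √(18 + √(-5 + 3)) = √(18 + √(-2)) = √(18 + I*√2) ≈ 4.2459 + 0.16654*I)
p(-2)*t(-6) + o = (-1*(-2))*(7/2 - ½*(-6)) + √(18 + I*√2) = 2*(7/2 + 3) + √(18 + I*√2) = 2*(13/2) + √(18 + I*√2) = 13 + √(18 + I*√2)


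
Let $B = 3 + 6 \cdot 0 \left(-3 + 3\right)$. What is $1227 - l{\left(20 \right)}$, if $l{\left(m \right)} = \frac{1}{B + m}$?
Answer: $\frac{28220}{23} \approx 1227.0$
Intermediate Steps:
$B = 3$ ($B = 3 + 6 \cdot 0 \cdot 0 = 3 + 6 \cdot 0 = 3 + 0 = 3$)
$l{\left(m \right)} = \frac{1}{3 + m}$
$1227 - l{\left(20 \right)} = 1227 - \frac{1}{3 + 20} = 1227 - \frac{1}{23} = \frac{28220}{23}$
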